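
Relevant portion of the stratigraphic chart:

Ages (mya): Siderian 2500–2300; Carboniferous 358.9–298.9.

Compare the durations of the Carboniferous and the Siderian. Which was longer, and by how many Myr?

Siderian, by 140 million years

Carboniferous: 358.9 − 298.9 = 60 Myr.
Siderian: 2500 − 2300 = 200 Myr.
Difference: 200 − 60 = 140 Myr, so the Siderian was longer.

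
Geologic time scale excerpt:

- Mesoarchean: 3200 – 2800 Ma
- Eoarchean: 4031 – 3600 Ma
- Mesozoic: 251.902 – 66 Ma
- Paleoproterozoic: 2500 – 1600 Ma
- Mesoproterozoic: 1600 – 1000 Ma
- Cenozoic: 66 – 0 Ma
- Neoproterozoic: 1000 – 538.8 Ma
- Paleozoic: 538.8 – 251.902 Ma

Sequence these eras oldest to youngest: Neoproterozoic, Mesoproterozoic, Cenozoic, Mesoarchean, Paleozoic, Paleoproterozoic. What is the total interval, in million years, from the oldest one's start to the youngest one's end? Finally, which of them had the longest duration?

Start ages (Ma): Mesoarchean 3200, Paleoproterozoic 2500, Mesoproterozoic 1600, Neoproterozoic 1000, Paleozoic 538.8, Cenozoic 66.
Ordered oldest to youngest: Mesoarchean, Paleoproterozoic, Mesoproterozoic, Neoproterozoic, Paleozoic, Cenozoic.
Span = 3200 − 0 = 3200 Myr.
Durations: Paleozoic 286.898, Paleoproterozoic 900, Mesoproterozoic 600, Mesoarchean 400, Cenozoic 66, Neoproterozoic 461.2 → longest is Paleoproterozoic (900 Myr).

Mesoarchean → Paleoproterozoic → Mesoproterozoic → Neoproterozoic → Paleozoic → Cenozoic; total span 3200 Myr; longest is Paleoproterozoic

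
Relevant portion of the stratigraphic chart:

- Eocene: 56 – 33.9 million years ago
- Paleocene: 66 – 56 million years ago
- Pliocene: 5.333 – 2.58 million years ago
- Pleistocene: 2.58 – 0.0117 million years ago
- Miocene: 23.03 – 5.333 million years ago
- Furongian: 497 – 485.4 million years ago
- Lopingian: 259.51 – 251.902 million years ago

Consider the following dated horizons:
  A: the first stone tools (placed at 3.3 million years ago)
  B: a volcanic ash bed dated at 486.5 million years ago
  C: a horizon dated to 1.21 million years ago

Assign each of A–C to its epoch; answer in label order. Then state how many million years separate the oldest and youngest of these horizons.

A — Pliocene; B — Furongian; C — Pleistocene; span 485.29 million years

A: 3.3 Ma lies in 5.333–2.58 Ma, so Pliocene.
B: 486.5 Ma lies in 497–485.4 Ma, so Furongian.
C: 1.21 Ma lies in 2.58–0.0117 Ma, so Pleistocene.
Oldest = 486.5 Ma, youngest = 1.21 Ma → span 485.29 Myr.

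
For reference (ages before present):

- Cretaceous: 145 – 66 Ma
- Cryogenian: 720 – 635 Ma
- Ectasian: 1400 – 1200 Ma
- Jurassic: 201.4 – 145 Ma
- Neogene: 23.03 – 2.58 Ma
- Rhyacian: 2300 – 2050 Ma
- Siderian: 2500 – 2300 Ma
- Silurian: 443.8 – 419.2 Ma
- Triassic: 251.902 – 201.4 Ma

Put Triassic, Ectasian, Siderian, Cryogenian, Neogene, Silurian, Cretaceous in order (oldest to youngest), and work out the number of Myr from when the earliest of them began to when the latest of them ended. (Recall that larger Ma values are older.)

Siderian → Ectasian → Cryogenian → Silurian → Triassic → Cretaceous → Neogene; total span 2497.42 Myr

From the excerpt: Triassic 251.902–201.4; Ectasian 1400–1200; Siderian 2500–2300; Cryogenian 720–635; Neogene 23.03–2.58; Silurian 443.8–419.2; Cretaceous 145–66 (Ma).
Larger Ma is earlier, so the oldest is Siderian and the youngest is Neogene; oldest to youngest: Siderian, Ectasian, Cryogenian, Silurian, Triassic, Cretaceous, Neogene.
Oldest start 2500 minus youngest end 2.58 gives 2497.42 Myr overall.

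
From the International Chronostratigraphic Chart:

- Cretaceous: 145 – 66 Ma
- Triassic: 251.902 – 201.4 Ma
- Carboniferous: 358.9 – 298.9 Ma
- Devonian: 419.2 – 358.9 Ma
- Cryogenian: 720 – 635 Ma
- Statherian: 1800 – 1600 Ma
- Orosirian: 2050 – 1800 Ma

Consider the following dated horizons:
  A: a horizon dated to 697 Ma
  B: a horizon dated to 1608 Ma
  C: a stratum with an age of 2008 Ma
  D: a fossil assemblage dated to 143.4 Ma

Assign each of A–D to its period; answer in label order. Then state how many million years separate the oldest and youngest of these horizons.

A — Cryogenian; B — Statherian; C — Orosirian; D — Cretaceous; span 1864.6 million years

Match each age against the start–end ranges in the excerpt: A = 697 Ma → Cryogenian (720–635); B = 1608 Ma → Statherian (1800–1600); C = 2008 Ma → Orosirian (2050–1800); D = 143.4 Ma → Cretaceous (145–66).
The largest age is 2008 Ma and the smallest is 143.4 Ma; their difference is 1864.6 Myr.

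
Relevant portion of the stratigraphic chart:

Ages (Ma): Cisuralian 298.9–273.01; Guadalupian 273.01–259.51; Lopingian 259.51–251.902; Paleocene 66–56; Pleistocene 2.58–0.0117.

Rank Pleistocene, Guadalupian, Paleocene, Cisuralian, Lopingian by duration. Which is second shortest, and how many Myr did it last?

Durations: Pleistocene 2.5683; Guadalupian 13.5; Paleocene 10; Cisuralian 25.89; Lopingian 7.608 Myr.
Sorted shortest-first: Pleistocene (2.5683), Lopingian (7.608), Paleocene (10), Guadalupian (13.5), Cisuralian (25.89).
The second shortest is Lopingian at 7.608 Myr.

Lopingian, 7.608 million years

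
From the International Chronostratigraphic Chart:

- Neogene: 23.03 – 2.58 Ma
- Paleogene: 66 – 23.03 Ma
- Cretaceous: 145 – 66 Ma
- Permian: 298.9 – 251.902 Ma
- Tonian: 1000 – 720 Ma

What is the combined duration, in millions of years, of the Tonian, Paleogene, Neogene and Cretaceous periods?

Each duration: Tonian = 280; Paleogene = 42.97; Neogene = 20.45; Cretaceous = 79.
Sum: 280 + 42.97 + 20.45 + 79 = 422.42 Myr.

422.42 million years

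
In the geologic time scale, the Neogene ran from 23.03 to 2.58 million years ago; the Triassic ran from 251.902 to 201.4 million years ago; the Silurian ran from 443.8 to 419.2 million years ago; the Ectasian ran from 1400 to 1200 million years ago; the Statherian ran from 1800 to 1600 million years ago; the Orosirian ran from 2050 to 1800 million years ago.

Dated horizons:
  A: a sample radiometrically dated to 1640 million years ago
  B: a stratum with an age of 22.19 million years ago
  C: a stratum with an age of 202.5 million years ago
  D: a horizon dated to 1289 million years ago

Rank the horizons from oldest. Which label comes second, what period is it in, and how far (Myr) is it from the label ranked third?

D, in the Ectasian; 1086.5 million years to C

Sorted oldest-first by Ma: A (1640), D (1289), C (202.5), B (22.19).
The second oldest is D at 1289 Ma, which lies in 1400–1200 Ma: the Ectasian.
The third oldest is C at 202.5 Ma; separation = |1289 − 202.5| = 1086.5 Myr.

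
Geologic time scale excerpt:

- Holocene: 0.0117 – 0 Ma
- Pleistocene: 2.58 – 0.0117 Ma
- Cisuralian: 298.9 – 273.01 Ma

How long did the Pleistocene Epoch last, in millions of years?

2.5683 million years

2.58 − 0.0117 = 2.5683 million years.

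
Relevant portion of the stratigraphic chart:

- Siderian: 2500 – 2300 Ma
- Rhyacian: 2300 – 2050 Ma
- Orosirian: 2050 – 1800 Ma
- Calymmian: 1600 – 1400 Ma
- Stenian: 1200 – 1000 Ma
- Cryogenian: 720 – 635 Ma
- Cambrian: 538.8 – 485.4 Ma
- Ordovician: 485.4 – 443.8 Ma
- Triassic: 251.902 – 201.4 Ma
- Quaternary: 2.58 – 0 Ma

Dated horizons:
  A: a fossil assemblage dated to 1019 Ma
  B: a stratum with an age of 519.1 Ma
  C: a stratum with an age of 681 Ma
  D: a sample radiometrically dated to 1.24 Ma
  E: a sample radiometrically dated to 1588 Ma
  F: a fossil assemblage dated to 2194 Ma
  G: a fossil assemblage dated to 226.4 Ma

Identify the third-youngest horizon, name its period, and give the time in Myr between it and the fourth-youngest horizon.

Sorted youngest-first by Ma: D (1.24), G (226.4), B (519.1), C (681), A (1019), E (1588), F (2194).
The third youngest is B at 519.1 Ma, which lies in 538.8–485.4 Ma: the Cambrian.
The fourth youngest is C at 681 Ma; separation = |519.1 − 681| = 161.9 Myr.

B, in the Cambrian; 161.9 million years to C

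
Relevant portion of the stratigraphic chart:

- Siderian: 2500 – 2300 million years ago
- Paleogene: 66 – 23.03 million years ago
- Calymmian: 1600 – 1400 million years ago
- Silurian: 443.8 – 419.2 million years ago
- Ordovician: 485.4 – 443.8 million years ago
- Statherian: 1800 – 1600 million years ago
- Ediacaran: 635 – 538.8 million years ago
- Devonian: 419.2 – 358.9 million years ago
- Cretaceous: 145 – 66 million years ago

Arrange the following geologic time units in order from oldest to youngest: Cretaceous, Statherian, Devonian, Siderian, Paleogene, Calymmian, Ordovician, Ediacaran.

Siderian, Statherian, Calymmian, Ediacaran, Ordovician, Devonian, Cretaceous, Paleogene

The oldest of these is Siderian (starts 2500 Ma) and the youngest is Paleogene (ends 23.03 Ma).
In between, by decreasing start age: Statherian (1800), Calymmian (1600), Ediacaran (635), Ordovician (485.4), Devonian (419.2), Cretaceous (145).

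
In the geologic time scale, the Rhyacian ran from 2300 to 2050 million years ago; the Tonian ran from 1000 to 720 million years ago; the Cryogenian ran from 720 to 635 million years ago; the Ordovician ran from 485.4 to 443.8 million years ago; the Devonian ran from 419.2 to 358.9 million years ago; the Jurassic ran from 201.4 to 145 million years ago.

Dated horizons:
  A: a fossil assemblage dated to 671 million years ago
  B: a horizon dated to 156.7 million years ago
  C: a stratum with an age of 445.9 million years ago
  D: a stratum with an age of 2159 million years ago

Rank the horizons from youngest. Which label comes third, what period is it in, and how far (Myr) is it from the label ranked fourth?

A, in the Cryogenian; 1488 million years to D

Sorted youngest-first by Ma: B (156.7), C (445.9), A (671), D (2159).
The third youngest is A at 671 Ma, which lies in 720–635 Ma: the Cryogenian.
The fourth youngest is D at 2159 Ma; separation = |671 − 2159| = 1488 Myr.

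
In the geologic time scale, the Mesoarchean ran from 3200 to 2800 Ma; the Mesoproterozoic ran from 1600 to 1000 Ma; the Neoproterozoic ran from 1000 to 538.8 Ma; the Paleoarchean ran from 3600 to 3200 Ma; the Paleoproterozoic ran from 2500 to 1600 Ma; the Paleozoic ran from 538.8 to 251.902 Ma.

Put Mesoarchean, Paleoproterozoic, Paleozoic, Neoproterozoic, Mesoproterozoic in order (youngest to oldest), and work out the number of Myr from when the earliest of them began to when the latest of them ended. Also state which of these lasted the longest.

Start ages (Ma): Mesoarchean 3200, Paleoproterozoic 2500, Mesoproterozoic 1600, Neoproterozoic 1000, Paleozoic 538.8.
Ordered youngest to oldest: Paleozoic, Neoproterozoic, Mesoproterozoic, Paleoproterozoic, Mesoarchean.
Span = 3200 − 251.902 = 2948.098 Myr.
Durations: Paleoproterozoic 900, Mesoarchean 400, Paleozoic 286.898, Neoproterozoic 461.2, Mesoproterozoic 600 → longest is Paleoproterozoic (900 Myr).

Paleozoic → Neoproterozoic → Mesoproterozoic → Paleoproterozoic → Mesoarchean; total span 2948.098 Myr; longest is Paleoproterozoic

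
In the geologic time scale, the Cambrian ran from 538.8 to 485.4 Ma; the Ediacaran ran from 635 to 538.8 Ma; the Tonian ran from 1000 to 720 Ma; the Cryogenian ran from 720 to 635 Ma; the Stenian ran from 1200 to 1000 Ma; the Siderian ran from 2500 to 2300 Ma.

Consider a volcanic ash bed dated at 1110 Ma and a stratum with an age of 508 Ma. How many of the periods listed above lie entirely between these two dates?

3

The older date is 1110 Ma and the younger is 508 Ma.
Periods with start < 1110 and end > 508 Ma: Tonian (1000–720), Cryogenian (720–635), Ediacaran (635–538.8).
That is 3 complete periods.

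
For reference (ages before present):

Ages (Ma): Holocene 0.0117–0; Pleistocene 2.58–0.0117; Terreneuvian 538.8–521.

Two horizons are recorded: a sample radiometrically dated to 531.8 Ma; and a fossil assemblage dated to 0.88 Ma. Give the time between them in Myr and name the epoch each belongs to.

Elapsed time: 531.8 − 0.88 = 530.92 Myr.
531.8 Ma lies within 538.8–521 Ma: Terreneuvian.
0.88 Ma lies within 2.58–0.0117 Ma: Pleistocene.

530.92 million years apart; the first in the Terreneuvian, the second in the Pleistocene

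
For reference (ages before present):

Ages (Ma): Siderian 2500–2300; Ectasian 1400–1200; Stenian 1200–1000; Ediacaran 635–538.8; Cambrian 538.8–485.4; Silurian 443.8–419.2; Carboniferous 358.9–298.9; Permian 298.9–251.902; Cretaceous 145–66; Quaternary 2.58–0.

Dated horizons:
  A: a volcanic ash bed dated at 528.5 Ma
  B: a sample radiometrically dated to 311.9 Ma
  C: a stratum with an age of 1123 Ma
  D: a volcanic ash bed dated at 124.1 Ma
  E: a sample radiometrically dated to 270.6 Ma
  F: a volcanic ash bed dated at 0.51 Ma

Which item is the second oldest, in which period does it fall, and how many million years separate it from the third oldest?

A, in the Cambrian; 216.6 million years to B

Larger Ma means older, so oldest first: C 1123 > A 528.5 > B 311.9 > E 270.6 > D 124.1 > F 0.51.
Counting 2 along gives A (528.5 Ma); the excerpt puts that inside the Cambrian, 538.8–485.4 Ma.
Next in line is B (311.9 Ma), and 528.5 − 311.9 = 216.6 Myr.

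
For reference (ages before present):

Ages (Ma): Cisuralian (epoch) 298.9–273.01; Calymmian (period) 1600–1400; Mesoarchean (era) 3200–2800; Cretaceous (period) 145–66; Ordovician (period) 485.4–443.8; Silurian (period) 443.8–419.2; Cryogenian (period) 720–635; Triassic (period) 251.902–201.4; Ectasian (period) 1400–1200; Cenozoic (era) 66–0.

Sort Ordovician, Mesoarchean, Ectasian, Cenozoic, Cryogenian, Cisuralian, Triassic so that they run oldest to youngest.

Mesoarchean, then Ectasian, then Cryogenian, then Ordovician, then Cisuralian, then Triassic, then Cenozoic

The oldest of these is Mesoarchean (starts 3200 Ma) and the youngest is Cenozoic (ends 0 Ma).
In between, by decreasing start age: Ectasian (1400), Cryogenian (720), Ordovician (485.4), Cisuralian (298.9), Triassic (251.902).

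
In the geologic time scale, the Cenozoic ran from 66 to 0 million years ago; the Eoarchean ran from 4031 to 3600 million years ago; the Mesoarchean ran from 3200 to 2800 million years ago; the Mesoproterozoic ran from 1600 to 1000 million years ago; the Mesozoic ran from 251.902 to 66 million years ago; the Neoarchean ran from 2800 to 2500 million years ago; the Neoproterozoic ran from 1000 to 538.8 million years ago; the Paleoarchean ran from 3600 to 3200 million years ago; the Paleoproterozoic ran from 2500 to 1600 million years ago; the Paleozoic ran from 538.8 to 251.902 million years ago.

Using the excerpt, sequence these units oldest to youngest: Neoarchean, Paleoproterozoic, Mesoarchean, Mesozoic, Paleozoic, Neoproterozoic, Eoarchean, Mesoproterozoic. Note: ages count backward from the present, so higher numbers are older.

Eoarchean, Mesoarchean, Neoarchean, Paleoproterozoic, Mesoproterozoic, Neoproterozoic, Paleozoic, Mesozoic

Sorting by start age (descending Ma, since larger Ma = older): Eoarchean start 4031, Mesoarchean start 3200, Neoarchean start 2800, Paleoproterozoic start 2500, Mesoproterozoic start 1600, Neoproterozoic start 1000, Paleozoic start 538.8, Mesozoic start 251.902.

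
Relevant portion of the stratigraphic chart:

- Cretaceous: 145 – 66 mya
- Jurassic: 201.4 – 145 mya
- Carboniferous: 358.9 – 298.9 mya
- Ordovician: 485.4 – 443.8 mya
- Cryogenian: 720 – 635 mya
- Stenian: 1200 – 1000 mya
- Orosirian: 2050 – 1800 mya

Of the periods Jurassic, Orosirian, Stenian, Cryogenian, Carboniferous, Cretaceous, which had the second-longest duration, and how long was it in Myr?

Stenian, 200 million years

Start − end for each: Jurassic 201.4 − 145 = 56.4; Orosirian 2050 − 1800 = 250; Stenian 1200 − 1000 = 200; Cryogenian 720 − 635 = 85; Carboniferous 358.9 − 298.9 = 60; Cretaceous 145 − 66 = 79.
Ranking these from longest: Orosirian > Stenian > Cryogenian > Cretaceous > Carboniferous > Jurassic.
Position 2 in that ranking is Stenian, which lasted 200 Myr.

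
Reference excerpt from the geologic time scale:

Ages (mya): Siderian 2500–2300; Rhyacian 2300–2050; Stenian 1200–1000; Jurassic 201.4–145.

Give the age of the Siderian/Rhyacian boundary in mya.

2300 mya

The Siderian ends and the Rhyacian begins at 2300 mya.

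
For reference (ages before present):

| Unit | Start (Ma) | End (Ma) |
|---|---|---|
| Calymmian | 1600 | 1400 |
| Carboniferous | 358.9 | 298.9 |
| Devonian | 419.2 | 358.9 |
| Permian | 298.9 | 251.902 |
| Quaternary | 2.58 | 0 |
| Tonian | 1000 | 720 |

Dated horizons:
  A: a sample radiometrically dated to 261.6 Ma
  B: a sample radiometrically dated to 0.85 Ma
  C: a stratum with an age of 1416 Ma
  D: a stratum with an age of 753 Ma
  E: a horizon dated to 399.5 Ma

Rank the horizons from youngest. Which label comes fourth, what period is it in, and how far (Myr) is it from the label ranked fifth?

Sorted youngest-first by Ma: B (0.85), A (261.6), E (399.5), D (753), C (1416).
The fourth youngest is D at 753 Ma, which lies in 1000–720 Ma: the Tonian.
The fifth youngest is C at 1416 Ma; separation = |753 − 1416| = 663 Myr.

D, in the Tonian; 663 million years to C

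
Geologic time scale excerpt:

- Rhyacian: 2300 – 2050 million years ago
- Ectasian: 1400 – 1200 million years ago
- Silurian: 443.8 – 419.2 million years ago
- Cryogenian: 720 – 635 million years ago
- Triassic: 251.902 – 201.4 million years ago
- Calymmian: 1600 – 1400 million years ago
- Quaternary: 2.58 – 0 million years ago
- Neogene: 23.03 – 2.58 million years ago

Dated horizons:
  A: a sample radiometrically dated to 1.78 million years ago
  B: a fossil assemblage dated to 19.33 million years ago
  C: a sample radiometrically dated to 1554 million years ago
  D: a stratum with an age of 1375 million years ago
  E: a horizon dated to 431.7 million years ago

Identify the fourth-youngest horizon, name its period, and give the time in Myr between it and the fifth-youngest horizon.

D, in the Ectasian; 179 million years to C

Smaller Ma means younger, so youngest first: A 1.78 < B 19.33 < E 431.7 < D 1375 < C 1554.
Counting 4 along gives D (1375 Ma); the excerpt puts that inside the Ectasian, 1400–1200 Ma.
Next in line is C (1554 Ma), and 1554 − 1375 = 179 Myr.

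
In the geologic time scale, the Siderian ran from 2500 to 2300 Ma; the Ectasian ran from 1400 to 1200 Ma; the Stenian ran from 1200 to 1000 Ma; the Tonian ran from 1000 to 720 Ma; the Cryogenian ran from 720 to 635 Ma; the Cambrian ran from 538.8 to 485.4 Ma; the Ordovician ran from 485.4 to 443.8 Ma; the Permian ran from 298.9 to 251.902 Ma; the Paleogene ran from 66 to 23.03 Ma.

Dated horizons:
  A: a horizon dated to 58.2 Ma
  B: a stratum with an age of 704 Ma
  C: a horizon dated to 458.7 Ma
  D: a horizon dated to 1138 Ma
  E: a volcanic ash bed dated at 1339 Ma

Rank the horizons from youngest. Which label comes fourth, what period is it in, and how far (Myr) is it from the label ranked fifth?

Smaller Ma means younger, so youngest first: A 58.2 < C 458.7 < B 704 < D 1138 < E 1339.
Counting 4 along gives D (1138 Ma); the excerpt puts that inside the Stenian, 1200–1000 Ma.
Next in line is E (1339 Ma), and 1339 − 1138 = 201 Myr.

D, in the Stenian; 201 million years to E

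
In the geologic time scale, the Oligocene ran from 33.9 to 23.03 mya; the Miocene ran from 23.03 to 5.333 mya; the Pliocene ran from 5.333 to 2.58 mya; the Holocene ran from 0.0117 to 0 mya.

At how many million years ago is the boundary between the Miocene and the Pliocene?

The Miocene ends and the Pliocene begins at 5.333 mya.

5.333 mya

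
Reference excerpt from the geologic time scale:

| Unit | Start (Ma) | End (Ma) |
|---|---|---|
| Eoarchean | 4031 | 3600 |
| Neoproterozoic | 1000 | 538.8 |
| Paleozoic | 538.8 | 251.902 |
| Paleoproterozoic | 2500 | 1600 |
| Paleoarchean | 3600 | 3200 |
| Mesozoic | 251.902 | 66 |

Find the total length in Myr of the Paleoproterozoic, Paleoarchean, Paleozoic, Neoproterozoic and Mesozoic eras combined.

2234 million years

Duration is start − end for each: (2500 − 1600) + (3600 − 3200) + (538.8 − 251.902) + (1000 − 538.8) + (251.902 − 66).
That is 900 + 400 + 286.898 + 461.2 + 185.902, which totals 2234 million years.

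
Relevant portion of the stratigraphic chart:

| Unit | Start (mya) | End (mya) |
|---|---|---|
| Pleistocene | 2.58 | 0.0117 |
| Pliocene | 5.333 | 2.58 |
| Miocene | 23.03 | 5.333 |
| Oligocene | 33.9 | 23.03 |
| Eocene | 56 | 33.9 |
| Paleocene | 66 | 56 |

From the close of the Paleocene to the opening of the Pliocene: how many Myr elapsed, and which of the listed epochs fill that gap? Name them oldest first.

50.667 million years; Eocene, Oligocene, Miocene

The Paleocene closes at 56 Ma and the Pliocene opens at 5.333 Ma, so the interval is 56 − 5.333 = 50.667 Myr.
An epoch fits inside if it starts at or after 56 Ma and ends at or before 5.333 Ma; oldest first that gives Eocene, Oligocene, Miocene.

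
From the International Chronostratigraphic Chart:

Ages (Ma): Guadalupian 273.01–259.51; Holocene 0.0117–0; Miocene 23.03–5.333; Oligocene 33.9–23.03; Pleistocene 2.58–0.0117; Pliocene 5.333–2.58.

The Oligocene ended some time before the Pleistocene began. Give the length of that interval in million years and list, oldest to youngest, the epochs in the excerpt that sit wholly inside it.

The Oligocene closes at 23.03 Ma and the Pleistocene opens at 2.58 Ma, so the interval is 23.03 − 2.58 = 20.45 Myr.
An epoch fits inside if it starts at or after 23.03 Ma and ends at or before 2.58 Ma; oldest first that gives Miocene, Pliocene.

20.45 million years; Miocene, Pliocene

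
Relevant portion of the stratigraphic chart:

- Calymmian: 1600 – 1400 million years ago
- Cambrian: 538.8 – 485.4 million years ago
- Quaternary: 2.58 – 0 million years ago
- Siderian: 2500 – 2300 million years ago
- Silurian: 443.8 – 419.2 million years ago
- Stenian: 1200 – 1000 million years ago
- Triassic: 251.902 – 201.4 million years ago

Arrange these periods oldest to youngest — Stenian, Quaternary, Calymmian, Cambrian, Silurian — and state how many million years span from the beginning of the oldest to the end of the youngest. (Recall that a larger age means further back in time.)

Start ages (Ma): Calymmian 1600, Stenian 1200, Cambrian 538.8, Silurian 443.8, Quaternary 2.58.
Ordered oldest to youngest: Calymmian, Stenian, Cambrian, Silurian, Quaternary.
Span = 1600 − 0 = 1600 Myr.

Calymmian, Stenian, Cambrian, Silurian, Quaternary; total span 1600 Myr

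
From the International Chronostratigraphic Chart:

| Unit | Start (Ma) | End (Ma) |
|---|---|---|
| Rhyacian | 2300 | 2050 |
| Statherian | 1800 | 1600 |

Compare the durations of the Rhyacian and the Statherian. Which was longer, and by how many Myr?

Rhyacian, by 50 million years

Rhyacian: 2300 − 2050 = 250 Myr.
Statherian: 1800 − 1600 = 200 Myr.
Difference: 250 − 200 = 50 Myr, so the Rhyacian was longer.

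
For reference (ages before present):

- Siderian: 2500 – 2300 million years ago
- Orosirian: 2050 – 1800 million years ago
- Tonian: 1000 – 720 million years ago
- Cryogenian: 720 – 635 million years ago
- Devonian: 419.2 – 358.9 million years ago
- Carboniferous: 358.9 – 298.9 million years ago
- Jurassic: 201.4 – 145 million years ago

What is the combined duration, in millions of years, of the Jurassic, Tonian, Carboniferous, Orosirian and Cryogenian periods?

Each duration: Jurassic = 56.4; Tonian = 280; Carboniferous = 60; Orosirian = 250; Cryogenian = 85.
Sum: 56.4 + 280 + 60 + 250 + 85 = 731.4 Myr.

731.4 million years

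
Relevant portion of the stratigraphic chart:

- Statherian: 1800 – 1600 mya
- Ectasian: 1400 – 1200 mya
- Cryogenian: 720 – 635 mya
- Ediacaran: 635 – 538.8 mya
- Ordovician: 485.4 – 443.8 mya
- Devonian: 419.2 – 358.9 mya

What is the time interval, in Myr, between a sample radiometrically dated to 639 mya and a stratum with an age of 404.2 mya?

639 − 404.2 = 234.8 million years.

234.8 million years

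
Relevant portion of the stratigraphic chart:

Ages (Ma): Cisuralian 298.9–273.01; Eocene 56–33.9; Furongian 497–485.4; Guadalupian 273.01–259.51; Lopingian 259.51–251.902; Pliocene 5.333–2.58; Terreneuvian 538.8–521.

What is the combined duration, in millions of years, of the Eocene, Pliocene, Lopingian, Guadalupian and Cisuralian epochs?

Each duration: Eocene = 22.1; Pliocene = 2.753; Lopingian = 7.608; Guadalupian = 13.5; Cisuralian = 25.89.
Sum: 22.1 + 2.753 + 7.608 + 13.5 + 25.89 = 71.851 Myr.

71.851 million years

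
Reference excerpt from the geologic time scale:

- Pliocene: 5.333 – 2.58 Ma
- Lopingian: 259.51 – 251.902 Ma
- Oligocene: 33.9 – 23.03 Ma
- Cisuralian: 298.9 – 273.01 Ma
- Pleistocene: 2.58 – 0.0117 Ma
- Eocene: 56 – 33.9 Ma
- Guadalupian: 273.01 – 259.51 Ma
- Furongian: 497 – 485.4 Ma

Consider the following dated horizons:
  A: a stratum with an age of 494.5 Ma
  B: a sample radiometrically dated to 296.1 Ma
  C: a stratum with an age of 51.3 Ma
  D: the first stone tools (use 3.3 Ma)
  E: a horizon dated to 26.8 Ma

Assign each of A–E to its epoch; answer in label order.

A: 494.5 Ma lies in 497–485.4 Ma, so Furongian.
B: 296.1 Ma lies in 298.9–273.01 Ma, so Cisuralian.
C: 51.3 Ma lies in 56–33.9 Ma, so Eocene.
D: 3.3 Ma lies in 5.333–2.58 Ma, so Pliocene.
E: 26.8 Ma lies in 33.9–23.03 Ma, so Oligocene.

A — Furongian; B — Cisuralian; C — Eocene; D — Pliocene; E — Oligocene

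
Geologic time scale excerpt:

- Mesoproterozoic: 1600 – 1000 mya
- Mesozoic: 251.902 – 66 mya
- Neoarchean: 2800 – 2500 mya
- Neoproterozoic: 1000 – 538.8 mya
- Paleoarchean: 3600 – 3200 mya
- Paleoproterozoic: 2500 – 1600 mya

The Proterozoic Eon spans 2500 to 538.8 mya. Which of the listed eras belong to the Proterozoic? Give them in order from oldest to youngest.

Eras with both bounds inside 2500–538.8 Ma: Paleoproterozoic (2500–1600), Mesoproterozoic (1600–1000), Neoproterozoic (1000–538.8).

Paleoproterozoic, Mesoproterozoic, Neoproterozoic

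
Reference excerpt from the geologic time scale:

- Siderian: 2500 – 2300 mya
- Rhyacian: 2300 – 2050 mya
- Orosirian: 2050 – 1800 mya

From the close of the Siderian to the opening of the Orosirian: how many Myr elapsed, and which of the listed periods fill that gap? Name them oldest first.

250 million years; Rhyacian

The Siderian closes at 2300 Ma and the Orosirian opens at 2050 Ma, so the interval is 2300 − 2050 = 250 Myr.
A period fits inside if it starts at or after 2300 Ma and ends at or before 2050 Ma; oldest first that gives Rhyacian.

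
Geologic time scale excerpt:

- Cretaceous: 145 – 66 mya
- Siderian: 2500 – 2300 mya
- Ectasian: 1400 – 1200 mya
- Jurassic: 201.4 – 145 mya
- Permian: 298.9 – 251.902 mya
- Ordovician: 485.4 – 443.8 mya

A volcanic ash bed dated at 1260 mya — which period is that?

Ectasian

1260 Ma lies between 1400 and 1200 Ma, so it falls in the Ectasian.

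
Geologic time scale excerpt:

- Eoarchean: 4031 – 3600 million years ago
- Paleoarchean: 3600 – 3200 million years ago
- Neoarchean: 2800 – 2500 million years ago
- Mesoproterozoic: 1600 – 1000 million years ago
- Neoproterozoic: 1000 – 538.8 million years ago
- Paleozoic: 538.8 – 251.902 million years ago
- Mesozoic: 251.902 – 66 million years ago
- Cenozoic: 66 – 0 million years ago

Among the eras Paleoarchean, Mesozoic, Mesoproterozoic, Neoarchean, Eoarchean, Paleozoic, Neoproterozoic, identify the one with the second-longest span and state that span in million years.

Neoproterozoic, 461.2 million years

Start − end for each: Paleoarchean 3600 − 3200 = 400; Mesozoic 251.902 − 66 = 185.902; Mesoproterozoic 1600 − 1000 = 600; Neoarchean 2800 − 2500 = 300; Eoarchean 4031 − 3600 = 431; Paleozoic 538.8 − 251.902 = 286.898; Neoproterozoic 1000 − 538.8 = 461.2.
Ranking these from longest: Mesoproterozoic > Neoproterozoic > Eoarchean > Paleoarchean > Neoarchean > Paleozoic > Mesozoic.
Position 2 in that ranking is Neoproterozoic, which lasted 461.2 Myr.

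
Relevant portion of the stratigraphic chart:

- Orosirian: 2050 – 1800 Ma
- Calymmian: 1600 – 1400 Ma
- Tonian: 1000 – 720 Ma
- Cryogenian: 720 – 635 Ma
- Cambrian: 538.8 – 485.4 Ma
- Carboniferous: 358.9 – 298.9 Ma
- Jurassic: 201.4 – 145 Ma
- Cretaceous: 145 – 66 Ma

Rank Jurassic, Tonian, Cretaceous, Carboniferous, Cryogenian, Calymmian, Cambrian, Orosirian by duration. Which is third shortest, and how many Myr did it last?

Carboniferous, 60 million years

Durations: Jurassic 56.4; Tonian 280; Cretaceous 79; Carboniferous 60; Cryogenian 85; Calymmian 200; Cambrian 53.4; Orosirian 250 Myr.
Sorted shortest-first: Cambrian (53.4), Jurassic (56.4), Carboniferous (60), Cretaceous (79), Cryogenian (85), Calymmian (200), Orosirian (250), Tonian (280).
The third shortest is Carboniferous at 60 Myr.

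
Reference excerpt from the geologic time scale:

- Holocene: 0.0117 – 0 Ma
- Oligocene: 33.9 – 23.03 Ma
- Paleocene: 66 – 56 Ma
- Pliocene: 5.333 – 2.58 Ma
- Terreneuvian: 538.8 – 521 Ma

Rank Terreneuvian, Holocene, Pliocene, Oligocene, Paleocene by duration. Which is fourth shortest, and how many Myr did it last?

Oligocene, 10.87 million years

Start − end for each: Terreneuvian 538.8 − 521 = 17.8; Holocene 0.0117 − 0 = 0.0117; Pliocene 5.333 − 2.58 = 2.753; Oligocene 33.9 − 23.03 = 10.87; Paleocene 66 − 56 = 10.
Ranking these from shortest: Holocene < Pliocene < Paleocene < Oligocene < Terreneuvian.
Position 4 in that ranking is Oligocene, which lasted 10.87 Myr.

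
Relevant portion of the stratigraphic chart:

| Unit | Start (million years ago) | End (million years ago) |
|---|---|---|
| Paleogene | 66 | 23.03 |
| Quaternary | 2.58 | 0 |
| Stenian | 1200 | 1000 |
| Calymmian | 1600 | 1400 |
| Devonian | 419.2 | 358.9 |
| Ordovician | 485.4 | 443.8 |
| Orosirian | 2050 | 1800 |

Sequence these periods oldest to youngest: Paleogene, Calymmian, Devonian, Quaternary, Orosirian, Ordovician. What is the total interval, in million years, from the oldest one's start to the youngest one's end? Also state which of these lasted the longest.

Orosirian, Calymmian, Ordovician, Devonian, Paleogene, Quaternary; total span 2050 Myr; longest is Orosirian

Start ages (Ma): Orosirian 2050, Calymmian 1600, Ordovician 485.4, Devonian 419.2, Paleogene 66, Quaternary 2.58.
Ordered oldest to youngest: Orosirian, Calymmian, Ordovician, Devonian, Paleogene, Quaternary.
Span = 2050 − 0 = 2050 Myr.
Durations: Paleogene 42.97, Devonian 60.3, Orosirian 250, Quaternary 2.58, Calymmian 200, Ordovician 41.6 → longest is Orosirian (250 Myr).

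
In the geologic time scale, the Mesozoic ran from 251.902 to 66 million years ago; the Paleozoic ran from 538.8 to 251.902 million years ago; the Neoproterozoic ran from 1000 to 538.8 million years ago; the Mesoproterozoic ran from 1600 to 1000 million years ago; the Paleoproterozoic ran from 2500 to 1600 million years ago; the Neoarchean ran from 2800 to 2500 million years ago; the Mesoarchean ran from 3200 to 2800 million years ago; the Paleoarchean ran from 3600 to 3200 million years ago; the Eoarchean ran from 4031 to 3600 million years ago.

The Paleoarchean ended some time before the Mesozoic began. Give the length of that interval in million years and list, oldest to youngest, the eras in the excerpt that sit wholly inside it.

The Paleoarchean closes at 3200 Ma and the Mesozoic opens at 251.902 Ma, so the interval is 3200 − 251.902 = 2948.098 Myr.
An era fits inside if it starts at or after 3200 Ma and ends at or before 251.902 Ma; oldest first that gives Mesoarchean, Neoarchean, Paleoproterozoic, Mesoproterozoic, Neoproterozoic, Paleozoic.

2948.098 million years; Mesoarchean, Neoarchean, Paleoproterozoic, Mesoproterozoic, Neoproterozoic, Paleozoic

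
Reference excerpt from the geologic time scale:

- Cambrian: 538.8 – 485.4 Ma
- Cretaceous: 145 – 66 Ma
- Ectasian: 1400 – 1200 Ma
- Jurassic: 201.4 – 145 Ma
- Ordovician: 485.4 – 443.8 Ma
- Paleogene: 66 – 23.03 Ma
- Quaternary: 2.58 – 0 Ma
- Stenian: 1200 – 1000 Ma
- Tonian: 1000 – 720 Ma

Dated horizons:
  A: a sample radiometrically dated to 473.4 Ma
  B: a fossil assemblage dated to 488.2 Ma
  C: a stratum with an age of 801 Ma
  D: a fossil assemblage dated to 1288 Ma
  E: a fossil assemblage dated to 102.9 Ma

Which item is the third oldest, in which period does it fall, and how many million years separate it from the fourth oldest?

B, in the Cambrian; 14.8 million years to A

Sorted oldest-first by Ma: D (1288), C (801), B (488.2), A (473.4), E (102.9).
The third oldest is B at 488.2 Ma, which lies in 538.8–485.4 Ma: the Cambrian.
The fourth oldest is A at 473.4 Ma; separation = |488.2 − 473.4| = 14.8 Myr.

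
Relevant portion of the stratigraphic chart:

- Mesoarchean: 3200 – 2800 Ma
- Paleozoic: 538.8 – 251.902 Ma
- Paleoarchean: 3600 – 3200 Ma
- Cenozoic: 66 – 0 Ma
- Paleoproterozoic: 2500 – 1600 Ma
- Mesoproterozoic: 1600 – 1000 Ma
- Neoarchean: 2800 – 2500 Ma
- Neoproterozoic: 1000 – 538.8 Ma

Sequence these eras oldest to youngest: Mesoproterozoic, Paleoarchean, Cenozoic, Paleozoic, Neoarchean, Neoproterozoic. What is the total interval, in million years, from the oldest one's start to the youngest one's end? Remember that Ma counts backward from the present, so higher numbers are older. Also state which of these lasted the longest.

Paleoarchean, Neoarchean, Mesoproterozoic, Neoproterozoic, Paleozoic, Cenozoic; total span 3600 Myr; longest is Mesoproterozoic

Start ages (Ma): Paleoarchean 3600, Neoarchean 2800, Mesoproterozoic 1600, Neoproterozoic 1000, Paleozoic 538.8, Cenozoic 66.
Ordered oldest to youngest: Paleoarchean, Neoarchean, Mesoproterozoic, Neoproterozoic, Paleozoic, Cenozoic.
Span = 3600 − 0 = 3600 Myr.
Durations: Paleoarchean 400, Neoproterozoic 461.2, Cenozoic 66, Paleozoic 286.898, Mesoproterozoic 600, Neoarchean 300 → longest is Mesoproterozoic (600 Myr).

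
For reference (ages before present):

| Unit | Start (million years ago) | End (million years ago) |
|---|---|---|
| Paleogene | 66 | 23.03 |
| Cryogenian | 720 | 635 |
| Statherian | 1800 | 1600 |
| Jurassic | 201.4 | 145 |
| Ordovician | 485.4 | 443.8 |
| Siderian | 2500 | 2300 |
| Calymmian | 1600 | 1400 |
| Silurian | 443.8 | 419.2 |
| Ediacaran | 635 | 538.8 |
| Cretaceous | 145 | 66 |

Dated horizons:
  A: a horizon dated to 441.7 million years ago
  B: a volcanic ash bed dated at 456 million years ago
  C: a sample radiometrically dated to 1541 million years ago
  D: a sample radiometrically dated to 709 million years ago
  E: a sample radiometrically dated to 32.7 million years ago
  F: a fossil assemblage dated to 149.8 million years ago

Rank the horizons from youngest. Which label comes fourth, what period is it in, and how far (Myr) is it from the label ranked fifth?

B, in the Ordovician; 253 million years to D

Smaller Ma means younger, so youngest first: E 32.7 < F 149.8 < A 441.7 < B 456 < D 709 < C 1541.
Counting 4 along gives B (456 Ma); the excerpt puts that inside the Ordovician, 485.4–443.8 Ma.
Next in line is D (709 Ma), and 709 − 456 = 253 Myr.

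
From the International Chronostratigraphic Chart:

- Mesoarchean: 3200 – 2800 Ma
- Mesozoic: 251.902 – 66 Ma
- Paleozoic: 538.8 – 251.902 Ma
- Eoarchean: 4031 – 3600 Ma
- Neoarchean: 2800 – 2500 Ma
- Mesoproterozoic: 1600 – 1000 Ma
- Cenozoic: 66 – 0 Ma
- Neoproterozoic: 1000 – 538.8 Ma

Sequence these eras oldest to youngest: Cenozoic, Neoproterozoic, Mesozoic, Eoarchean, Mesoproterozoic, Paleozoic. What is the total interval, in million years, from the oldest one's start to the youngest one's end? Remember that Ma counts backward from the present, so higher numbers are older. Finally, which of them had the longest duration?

Start ages (Ma): Eoarchean 4031, Mesoproterozoic 1600, Neoproterozoic 1000, Paleozoic 538.8, Mesozoic 251.902, Cenozoic 66.
Ordered oldest to youngest: Eoarchean, Mesoproterozoic, Neoproterozoic, Paleozoic, Mesozoic, Cenozoic.
Span = 4031 − 0 = 4031 Myr.
Durations: Neoproterozoic 461.2, Paleozoic 286.898, Mesoproterozoic 600, Eoarchean 431, Cenozoic 66, Mesozoic 185.902 → longest is Mesoproterozoic (600 Myr).

Eoarchean → Mesoproterozoic → Neoproterozoic → Paleozoic → Mesozoic → Cenozoic; total span 4031 Myr; longest is Mesoproterozoic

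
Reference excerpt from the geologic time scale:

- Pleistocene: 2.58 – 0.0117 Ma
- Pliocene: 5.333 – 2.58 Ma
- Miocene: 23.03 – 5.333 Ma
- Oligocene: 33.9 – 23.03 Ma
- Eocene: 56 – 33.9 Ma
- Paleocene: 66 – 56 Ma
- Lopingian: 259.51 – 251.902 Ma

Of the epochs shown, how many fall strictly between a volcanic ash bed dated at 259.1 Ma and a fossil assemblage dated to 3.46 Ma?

4

259.1 Ma sits inside the Lopingian (259.51–251.902) and 3.46 Ma inside the Pliocene (5.333–2.58); neither of those is wholly between the two dates.
The listed epochs lying completely between them are Paleocene, Eocene, Oligocene, Miocene — 4 in all.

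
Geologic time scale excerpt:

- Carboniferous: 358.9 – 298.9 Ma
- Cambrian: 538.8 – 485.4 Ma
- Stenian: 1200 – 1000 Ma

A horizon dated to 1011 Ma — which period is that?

Stenian

1011 Ma lies between 1200 and 1000 Ma, so it falls in the Stenian.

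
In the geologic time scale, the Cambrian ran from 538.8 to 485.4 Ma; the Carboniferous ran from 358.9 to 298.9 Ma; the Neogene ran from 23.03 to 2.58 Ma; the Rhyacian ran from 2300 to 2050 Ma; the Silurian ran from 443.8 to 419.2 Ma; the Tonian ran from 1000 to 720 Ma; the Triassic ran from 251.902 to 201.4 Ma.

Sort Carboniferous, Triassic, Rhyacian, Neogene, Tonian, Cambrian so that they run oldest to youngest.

The oldest of these is Rhyacian (starts 2300 Ma) and the youngest is Neogene (ends 2.58 Ma).
In between, by decreasing start age: Tonian (1000), Cambrian (538.8), Carboniferous (358.9), Triassic (251.902).

Rhyacian, then Tonian, then Cambrian, then Carboniferous, then Triassic, then Neogene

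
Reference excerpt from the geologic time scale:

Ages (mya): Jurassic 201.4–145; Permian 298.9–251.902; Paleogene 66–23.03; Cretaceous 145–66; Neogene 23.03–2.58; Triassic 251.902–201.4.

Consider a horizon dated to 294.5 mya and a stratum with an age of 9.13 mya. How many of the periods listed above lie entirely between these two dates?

4

The older date is 294.5 Ma and the younger is 9.13 Ma.
Periods with start < 294.5 and end > 9.13 Ma: Triassic (251.902–201.4), Jurassic (201.4–145), Cretaceous (145–66), Paleogene (66–23.03).
That is 4 complete periods.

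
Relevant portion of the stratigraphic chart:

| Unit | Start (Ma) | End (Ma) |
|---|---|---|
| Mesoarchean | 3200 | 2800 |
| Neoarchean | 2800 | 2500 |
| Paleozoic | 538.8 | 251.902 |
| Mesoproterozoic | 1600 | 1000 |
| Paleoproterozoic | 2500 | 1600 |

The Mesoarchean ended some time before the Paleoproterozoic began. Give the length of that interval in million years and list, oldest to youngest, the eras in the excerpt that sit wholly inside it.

End of Mesoarchean = 2800 Ma; start of Paleoproterozoic = 2500 Ma.
Gap = 2800 − 2500 = 300 Myr.
Eras wholly inside 2800–2500 Ma: Neoarchean (2800–2500).

300 million years; Neoarchean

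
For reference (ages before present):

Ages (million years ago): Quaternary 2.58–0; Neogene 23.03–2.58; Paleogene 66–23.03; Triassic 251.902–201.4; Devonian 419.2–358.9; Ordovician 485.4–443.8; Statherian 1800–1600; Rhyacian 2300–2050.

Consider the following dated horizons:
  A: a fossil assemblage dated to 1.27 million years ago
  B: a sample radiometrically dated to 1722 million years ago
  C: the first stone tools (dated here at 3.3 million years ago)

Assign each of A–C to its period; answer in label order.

Match each age against the start–end ranges in the excerpt: A = 1.27 Ma → Quaternary (2.58–0); B = 1722 Ma → Statherian (1800–1600); C = 3.3 Ma → Neogene (23.03–2.58).

A — Quaternary; B — Statherian; C — Neogene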